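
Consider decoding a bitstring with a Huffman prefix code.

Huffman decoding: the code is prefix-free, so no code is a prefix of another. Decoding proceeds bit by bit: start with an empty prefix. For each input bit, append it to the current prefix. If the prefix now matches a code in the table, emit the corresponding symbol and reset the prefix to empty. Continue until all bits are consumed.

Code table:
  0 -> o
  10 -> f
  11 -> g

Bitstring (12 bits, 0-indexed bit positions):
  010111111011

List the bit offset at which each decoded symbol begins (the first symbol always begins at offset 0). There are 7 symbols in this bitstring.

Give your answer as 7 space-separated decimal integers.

Answer: 0 1 3 5 7 9 10

Derivation:
Bit 0: prefix='0' -> emit 'o', reset
Bit 1: prefix='1' (no match yet)
Bit 2: prefix='10' -> emit 'f', reset
Bit 3: prefix='1' (no match yet)
Bit 4: prefix='11' -> emit 'g', reset
Bit 5: prefix='1' (no match yet)
Bit 6: prefix='11' -> emit 'g', reset
Bit 7: prefix='1' (no match yet)
Bit 8: prefix='11' -> emit 'g', reset
Bit 9: prefix='0' -> emit 'o', reset
Bit 10: prefix='1' (no match yet)
Bit 11: prefix='11' -> emit 'g', reset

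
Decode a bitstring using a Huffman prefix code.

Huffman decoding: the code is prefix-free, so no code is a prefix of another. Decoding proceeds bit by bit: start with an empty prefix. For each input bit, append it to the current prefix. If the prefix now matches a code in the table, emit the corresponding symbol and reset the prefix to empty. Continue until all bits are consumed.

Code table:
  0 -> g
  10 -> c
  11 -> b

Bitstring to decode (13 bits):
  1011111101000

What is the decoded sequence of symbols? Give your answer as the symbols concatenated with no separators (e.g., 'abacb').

Answer: cbbbgcgg

Derivation:
Bit 0: prefix='1' (no match yet)
Bit 1: prefix='10' -> emit 'c', reset
Bit 2: prefix='1' (no match yet)
Bit 3: prefix='11' -> emit 'b', reset
Bit 4: prefix='1' (no match yet)
Bit 5: prefix='11' -> emit 'b', reset
Bit 6: prefix='1' (no match yet)
Bit 7: prefix='11' -> emit 'b', reset
Bit 8: prefix='0' -> emit 'g', reset
Bit 9: prefix='1' (no match yet)
Bit 10: prefix='10' -> emit 'c', reset
Bit 11: prefix='0' -> emit 'g', reset
Bit 12: prefix='0' -> emit 'g', reset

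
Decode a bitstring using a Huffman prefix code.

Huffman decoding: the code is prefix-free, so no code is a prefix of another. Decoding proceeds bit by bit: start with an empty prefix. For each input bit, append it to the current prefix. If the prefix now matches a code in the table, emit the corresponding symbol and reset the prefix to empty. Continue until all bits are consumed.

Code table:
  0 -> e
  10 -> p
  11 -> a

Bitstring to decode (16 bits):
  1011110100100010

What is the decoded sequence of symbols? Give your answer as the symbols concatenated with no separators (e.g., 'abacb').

Answer: paaepepeep

Derivation:
Bit 0: prefix='1' (no match yet)
Bit 1: prefix='10' -> emit 'p', reset
Bit 2: prefix='1' (no match yet)
Bit 3: prefix='11' -> emit 'a', reset
Bit 4: prefix='1' (no match yet)
Bit 5: prefix='11' -> emit 'a', reset
Bit 6: prefix='0' -> emit 'e', reset
Bit 7: prefix='1' (no match yet)
Bit 8: prefix='10' -> emit 'p', reset
Bit 9: prefix='0' -> emit 'e', reset
Bit 10: prefix='1' (no match yet)
Bit 11: prefix='10' -> emit 'p', reset
Bit 12: prefix='0' -> emit 'e', reset
Bit 13: prefix='0' -> emit 'e', reset
Bit 14: prefix='1' (no match yet)
Bit 15: prefix='10' -> emit 'p', reset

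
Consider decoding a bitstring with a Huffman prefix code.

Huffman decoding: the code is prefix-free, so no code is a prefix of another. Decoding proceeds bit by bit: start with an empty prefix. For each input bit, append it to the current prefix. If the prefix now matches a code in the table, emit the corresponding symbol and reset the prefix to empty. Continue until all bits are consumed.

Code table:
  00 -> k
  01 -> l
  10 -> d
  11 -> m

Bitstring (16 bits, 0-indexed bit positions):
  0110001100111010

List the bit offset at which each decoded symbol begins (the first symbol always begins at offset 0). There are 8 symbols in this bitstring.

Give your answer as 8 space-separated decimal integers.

Bit 0: prefix='0' (no match yet)
Bit 1: prefix='01' -> emit 'l', reset
Bit 2: prefix='1' (no match yet)
Bit 3: prefix='10' -> emit 'd', reset
Bit 4: prefix='0' (no match yet)
Bit 5: prefix='00' -> emit 'k', reset
Bit 6: prefix='1' (no match yet)
Bit 7: prefix='11' -> emit 'm', reset
Bit 8: prefix='0' (no match yet)
Bit 9: prefix='00' -> emit 'k', reset
Bit 10: prefix='1' (no match yet)
Bit 11: prefix='11' -> emit 'm', reset
Bit 12: prefix='1' (no match yet)
Bit 13: prefix='10' -> emit 'd', reset
Bit 14: prefix='1' (no match yet)
Bit 15: prefix='10' -> emit 'd', reset

Answer: 0 2 4 6 8 10 12 14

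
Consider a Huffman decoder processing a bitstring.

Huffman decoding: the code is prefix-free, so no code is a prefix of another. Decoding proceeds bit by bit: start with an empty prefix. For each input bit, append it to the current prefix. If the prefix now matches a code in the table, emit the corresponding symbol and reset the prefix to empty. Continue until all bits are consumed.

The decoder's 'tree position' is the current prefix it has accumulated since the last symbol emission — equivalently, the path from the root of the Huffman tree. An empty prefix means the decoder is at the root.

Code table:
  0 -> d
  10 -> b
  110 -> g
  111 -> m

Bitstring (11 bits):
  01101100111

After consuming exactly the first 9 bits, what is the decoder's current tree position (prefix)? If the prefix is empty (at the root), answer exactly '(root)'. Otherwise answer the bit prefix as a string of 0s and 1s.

Bit 0: prefix='0' -> emit 'd', reset
Bit 1: prefix='1' (no match yet)
Bit 2: prefix='11' (no match yet)
Bit 3: prefix='110' -> emit 'g', reset
Bit 4: prefix='1' (no match yet)
Bit 5: prefix='11' (no match yet)
Bit 6: prefix='110' -> emit 'g', reset
Bit 7: prefix='0' -> emit 'd', reset
Bit 8: prefix='1' (no match yet)

Answer: 1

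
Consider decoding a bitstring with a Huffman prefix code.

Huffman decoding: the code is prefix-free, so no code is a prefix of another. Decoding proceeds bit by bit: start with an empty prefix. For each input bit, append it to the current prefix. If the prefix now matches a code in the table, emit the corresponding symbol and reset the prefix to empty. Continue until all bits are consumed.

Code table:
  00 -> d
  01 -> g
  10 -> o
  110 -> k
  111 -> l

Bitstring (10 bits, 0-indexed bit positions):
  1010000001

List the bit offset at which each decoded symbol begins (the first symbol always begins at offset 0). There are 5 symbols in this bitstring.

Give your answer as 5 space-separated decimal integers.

Answer: 0 2 4 6 8

Derivation:
Bit 0: prefix='1' (no match yet)
Bit 1: prefix='10' -> emit 'o', reset
Bit 2: prefix='1' (no match yet)
Bit 3: prefix='10' -> emit 'o', reset
Bit 4: prefix='0' (no match yet)
Bit 5: prefix='00' -> emit 'd', reset
Bit 6: prefix='0' (no match yet)
Bit 7: prefix='00' -> emit 'd', reset
Bit 8: prefix='0' (no match yet)
Bit 9: prefix='01' -> emit 'g', reset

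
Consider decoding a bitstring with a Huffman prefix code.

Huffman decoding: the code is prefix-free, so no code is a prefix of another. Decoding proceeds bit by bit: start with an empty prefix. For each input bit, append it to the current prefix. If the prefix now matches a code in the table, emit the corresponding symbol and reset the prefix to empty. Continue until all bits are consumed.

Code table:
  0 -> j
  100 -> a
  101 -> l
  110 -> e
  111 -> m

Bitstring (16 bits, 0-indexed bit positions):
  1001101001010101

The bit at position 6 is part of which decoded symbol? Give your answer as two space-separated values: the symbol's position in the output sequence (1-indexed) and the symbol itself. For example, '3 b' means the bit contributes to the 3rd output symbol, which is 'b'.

Answer: 3 a

Derivation:
Bit 0: prefix='1' (no match yet)
Bit 1: prefix='10' (no match yet)
Bit 2: prefix='100' -> emit 'a', reset
Bit 3: prefix='1' (no match yet)
Bit 4: prefix='11' (no match yet)
Bit 5: prefix='110' -> emit 'e', reset
Bit 6: prefix='1' (no match yet)
Bit 7: prefix='10' (no match yet)
Bit 8: prefix='100' -> emit 'a', reset
Bit 9: prefix='1' (no match yet)
Bit 10: prefix='10' (no match yet)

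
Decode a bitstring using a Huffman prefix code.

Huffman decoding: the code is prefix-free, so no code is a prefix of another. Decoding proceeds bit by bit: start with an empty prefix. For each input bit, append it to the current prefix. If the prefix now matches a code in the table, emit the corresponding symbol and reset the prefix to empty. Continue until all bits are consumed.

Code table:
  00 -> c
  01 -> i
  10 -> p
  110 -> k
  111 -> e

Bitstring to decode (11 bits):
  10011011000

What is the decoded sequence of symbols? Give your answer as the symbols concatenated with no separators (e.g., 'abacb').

Bit 0: prefix='1' (no match yet)
Bit 1: prefix='10' -> emit 'p', reset
Bit 2: prefix='0' (no match yet)
Bit 3: prefix='01' -> emit 'i', reset
Bit 4: prefix='1' (no match yet)
Bit 5: prefix='10' -> emit 'p', reset
Bit 6: prefix='1' (no match yet)
Bit 7: prefix='11' (no match yet)
Bit 8: prefix='110' -> emit 'k', reset
Bit 9: prefix='0' (no match yet)
Bit 10: prefix='00' -> emit 'c', reset

Answer: pipkc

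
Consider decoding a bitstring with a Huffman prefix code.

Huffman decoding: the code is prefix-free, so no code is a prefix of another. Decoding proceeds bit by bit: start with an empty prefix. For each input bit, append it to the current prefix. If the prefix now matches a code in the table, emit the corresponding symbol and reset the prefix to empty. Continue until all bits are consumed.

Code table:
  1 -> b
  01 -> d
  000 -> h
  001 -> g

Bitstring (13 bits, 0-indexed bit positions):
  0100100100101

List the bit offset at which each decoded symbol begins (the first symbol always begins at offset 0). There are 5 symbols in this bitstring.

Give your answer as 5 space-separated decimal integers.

Answer: 0 2 5 8 11

Derivation:
Bit 0: prefix='0' (no match yet)
Bit 1: prefix='01' -> emit 'd', reset
Bit 2: prefix='0' (no match yet)
Bit 3: prefix='00' (no match yet)
Bit 4: prefix='001' -> emit 'g', reset
Bit 5: prefix='0' (no match yet)
Bit 6: prefix='00' (no match yet)
Bit 7: prefix='001' -> emit 'g', reset
Bit 8: prefix='0' (no match yet)
Bit 9: prefix='00' (no match yet)
Bit 10: prefix='001' -> emit 'g', reset
Bit 11: prefix='0' (no match yet)
Bit 12: prefix='01' -> emit 'd', reset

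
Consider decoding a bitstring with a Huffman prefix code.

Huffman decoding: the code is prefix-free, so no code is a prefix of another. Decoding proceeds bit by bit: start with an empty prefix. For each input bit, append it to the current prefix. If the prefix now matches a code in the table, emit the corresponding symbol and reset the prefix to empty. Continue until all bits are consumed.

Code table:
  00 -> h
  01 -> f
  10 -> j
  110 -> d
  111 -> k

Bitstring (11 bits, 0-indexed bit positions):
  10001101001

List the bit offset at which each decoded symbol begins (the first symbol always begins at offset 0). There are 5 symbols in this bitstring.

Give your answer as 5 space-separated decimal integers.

Bit 0: prefix='1' (no match yet)
Bit 1: prefix='10' -> emit 'j', reset
Bit 2: prefix='0' (no match yet)
Bit 3: prefix='00' -> emit 'h', reset
Bit 4: prefix='1' (no match yet)
Bit 5: prefix='11' (no match yet)
Bit 6: prefix='110' -> emit 'd', reset
Bit 7: prefix='1' (no match yet)
Bit 8: prefix='10' -> emit 'j', reset
Bit 9: prefix='0' (no match yet)
Bit 10: prefix='01' -> emit 'f', reset

Answer: 0 2 4 7 9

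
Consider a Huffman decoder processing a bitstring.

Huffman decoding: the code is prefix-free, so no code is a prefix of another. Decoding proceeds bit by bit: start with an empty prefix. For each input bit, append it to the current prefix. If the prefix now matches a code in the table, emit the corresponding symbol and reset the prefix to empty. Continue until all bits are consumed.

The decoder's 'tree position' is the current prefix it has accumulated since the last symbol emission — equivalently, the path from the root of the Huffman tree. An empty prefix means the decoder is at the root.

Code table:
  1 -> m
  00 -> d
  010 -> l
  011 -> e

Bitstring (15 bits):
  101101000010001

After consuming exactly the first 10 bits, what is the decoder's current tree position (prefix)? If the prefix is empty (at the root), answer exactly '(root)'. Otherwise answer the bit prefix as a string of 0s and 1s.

Answer: 0

Derivation:
Bit 0: prefix='1' -> emit 'm', reset
Bit 1: prefix='0' (no match yet)
Bit 2: prefix='01' (no match yet)
Bit 3: prefix='011' -> emit 'e', reset
Bit 4: prefix='0' (no match yet)
Bit 5: prefix='01' (no match yet)
Bit 6: prefix='010' -> emit 'l', reset
Bit 7: prefix='0' (no match yet)
Bit 8: prefix='00' -> emit 'd', reset
Bit 9: prefix='0' (no match yet)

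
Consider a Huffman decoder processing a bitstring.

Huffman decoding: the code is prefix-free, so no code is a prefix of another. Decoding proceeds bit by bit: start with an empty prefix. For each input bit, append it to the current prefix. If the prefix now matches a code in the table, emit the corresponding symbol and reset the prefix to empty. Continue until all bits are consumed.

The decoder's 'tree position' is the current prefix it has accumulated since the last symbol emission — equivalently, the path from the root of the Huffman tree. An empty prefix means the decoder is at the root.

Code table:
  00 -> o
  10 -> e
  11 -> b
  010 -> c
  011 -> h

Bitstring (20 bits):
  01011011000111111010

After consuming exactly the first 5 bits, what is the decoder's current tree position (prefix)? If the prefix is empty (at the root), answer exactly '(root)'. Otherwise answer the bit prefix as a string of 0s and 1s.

Answer: (root)

Derivation:
Bit 0: prefix='0' (no match yet)
Bit 1: prefix='01' (no match yet)
Bit 2: prefix='010' -> emit 'c', reset
Bit 3: prefix='1' (no match yet)
Bit 4: prefix='11' -> emit 'b', reset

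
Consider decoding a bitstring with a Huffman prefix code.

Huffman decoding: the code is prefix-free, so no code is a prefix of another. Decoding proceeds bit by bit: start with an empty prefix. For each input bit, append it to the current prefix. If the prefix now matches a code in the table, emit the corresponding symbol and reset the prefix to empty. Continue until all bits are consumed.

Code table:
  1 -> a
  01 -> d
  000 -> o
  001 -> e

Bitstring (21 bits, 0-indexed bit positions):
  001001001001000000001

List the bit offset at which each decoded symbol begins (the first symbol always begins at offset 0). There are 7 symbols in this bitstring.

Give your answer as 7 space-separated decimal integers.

Answer: 0 3 6 9 12 15 18

Derivation:
Bit 0: prefix='0' (no match yet)
Bit 1: prefix='00' (no match yet)
Bit 2: prefix='001' -> emit 'e', reset
Bit 3: prefix='0' (no match yet)
Bit 4: prefix='00' (no match yet)
Bit 5: prefix='001' -> emit 'e', reset
Bit 6: prefix='0' (no match yet)
Bit 7: prefix='00' (no match yet)
Bit 8: prefix='001' -> emit 'e', reset
Bit 9: prefix='0' (no match yet)
Bit 10: prefix='00' (no match yet)
Bit 11: prefix='001' -> emit 'e', reset
Bit 12: prefix='0' (no match yet)
Bit 13: prefix='00' (no match yet)
Bit 14: prefix='000' -> emit 'o', reset
Bit 15: prefix='0' (no match yet)
Bit 16: prefix='00' (no match yet)
Bit 17: prefix='000' -> emit 'o', reset
Bit 18: prefix='0' (no match yet)
Bit 19: prefix='00' (no match yet)
Bit 20: prefix='001' -> emit 'e', reset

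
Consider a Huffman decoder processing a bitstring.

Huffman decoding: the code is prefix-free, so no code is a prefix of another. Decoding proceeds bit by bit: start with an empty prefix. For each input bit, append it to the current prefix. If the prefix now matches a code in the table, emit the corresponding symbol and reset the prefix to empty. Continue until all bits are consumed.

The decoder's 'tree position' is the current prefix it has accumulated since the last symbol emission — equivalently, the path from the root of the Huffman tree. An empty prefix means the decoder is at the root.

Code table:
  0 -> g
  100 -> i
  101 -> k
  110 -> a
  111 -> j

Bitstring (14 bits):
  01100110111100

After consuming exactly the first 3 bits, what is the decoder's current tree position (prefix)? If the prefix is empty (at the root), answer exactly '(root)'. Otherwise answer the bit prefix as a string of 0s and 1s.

Answer: 11

Derivation:
Bit 0: prefix='0' -> emit 'g', reset
Bit 1: prefix='1' (no match yet)
Bit 2: prefix='11' (no match yet)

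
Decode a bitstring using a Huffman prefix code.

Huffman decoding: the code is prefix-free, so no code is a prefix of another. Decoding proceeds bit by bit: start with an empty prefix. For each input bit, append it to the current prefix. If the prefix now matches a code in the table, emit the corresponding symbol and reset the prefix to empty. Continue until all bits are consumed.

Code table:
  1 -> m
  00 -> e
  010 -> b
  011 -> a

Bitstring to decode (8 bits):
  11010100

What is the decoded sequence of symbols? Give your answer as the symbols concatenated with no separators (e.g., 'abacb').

Answer: mmbme

Derivation:
Bit 0: prefix='1' -> emit 'm', reset
Bit 1: prefix='1' -> emit 'm', reset
Bit 2: prefix='0' (no match yet)
Bit 3: prefix='01' (no match yet)
Bit 4: prefix='010' -> emit 'b', reset
Bit 5: prefix='1' -> emit 'm', reset
Bit 6: prefix='0' (no match yet)
Bit 7: prefix='00' -> emit 'e', reset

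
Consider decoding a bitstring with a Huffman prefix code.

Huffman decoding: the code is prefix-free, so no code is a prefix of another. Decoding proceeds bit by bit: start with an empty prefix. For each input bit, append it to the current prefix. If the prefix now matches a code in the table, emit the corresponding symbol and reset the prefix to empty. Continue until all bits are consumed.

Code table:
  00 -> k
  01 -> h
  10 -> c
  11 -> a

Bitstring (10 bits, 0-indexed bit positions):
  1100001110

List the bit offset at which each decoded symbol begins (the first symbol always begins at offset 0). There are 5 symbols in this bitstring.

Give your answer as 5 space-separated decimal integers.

Answer: 0 2 4 6 8

Derivation:
Bit 0: prefix='1' (no match yet)
Bit 1: prefix='11' -> emit 'a', reset
Bit 2: prefix='0' (no match yet)
Bit 3: prefix='00' -> emit 'k', reset
Bit 4: prefix='0' (no match yet)
Bit 5: prefix='00' -> emit 'k', reset
Bit 6: prefix='1' (no match yet)
Bit 7: prefix='11' -> emit 'a', reset
Bit 8: prefix='1' (no match yet)
Bit 9: prefix='10' -> emit 'c', reset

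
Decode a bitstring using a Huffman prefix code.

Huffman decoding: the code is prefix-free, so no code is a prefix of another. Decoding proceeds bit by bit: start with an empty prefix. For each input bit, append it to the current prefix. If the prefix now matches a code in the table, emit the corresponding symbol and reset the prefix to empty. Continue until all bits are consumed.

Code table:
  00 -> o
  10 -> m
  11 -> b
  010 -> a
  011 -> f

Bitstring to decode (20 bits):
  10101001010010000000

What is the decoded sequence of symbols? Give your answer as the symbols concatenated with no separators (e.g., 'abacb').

Bit 0: prefix='1' (no match yet)
Bit 1: prefix='10' -> emit 'm', reset
Bit 2: prefix='1' (no match yet)
Bit 3: prefix='10' -> emit 'm', reset
Bit 4: prefix='1' (no match yet)
Bit 5: prefix='10' -> emit 'm', reset
Bit 6: prefix='0' (no match yet)
Bit 7: prefix='01' (no match yet)
Bit 8: prefix='010' -> emit 'a', reset
Bit 9: prefix='1' (no match yet)
Bit 10: prefix='10' -> emit 'm', reset
Bit 11: prefix='0' (no match yet)
Bit 12: prefix='01' (no match yet)
Bit 13: prefix='010' -> emit 'a', reset
Bit 14: prefix='0' (no match yet)
Bit 15: prefix='00' -> emit 'o', reset
Bit 16: prefix='0' (no match yet)
Bit 17: prefix='00' -> emit 'o', reset
Bit 18: prefix='0' (no match yet)
Bit 19: prefix='00' -> emit 'o', reset

Answer: mmmamaooo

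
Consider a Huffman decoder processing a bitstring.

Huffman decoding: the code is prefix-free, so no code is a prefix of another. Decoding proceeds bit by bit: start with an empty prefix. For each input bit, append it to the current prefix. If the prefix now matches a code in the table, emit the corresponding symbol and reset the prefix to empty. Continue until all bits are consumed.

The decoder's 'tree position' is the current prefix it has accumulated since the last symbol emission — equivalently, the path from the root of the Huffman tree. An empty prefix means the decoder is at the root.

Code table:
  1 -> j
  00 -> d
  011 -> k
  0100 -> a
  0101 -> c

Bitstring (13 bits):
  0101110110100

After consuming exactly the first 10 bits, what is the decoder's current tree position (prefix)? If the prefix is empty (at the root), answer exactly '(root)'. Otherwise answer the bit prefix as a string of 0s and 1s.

Bit 0: prefix='0' (no match yet)
Bit 1: prefix='01' (no match yet)
Bit 2: prefix='010' (no match yet)
Bit 3: prefix='0101' -> emit 'c', reset
Bit 4: prefix='1' -> emit 'j', reset
Bit 5: prefix='1' -> emit 'j', reset
Bit 6: prefix='0' (no match yet)
Bit 7: prefix='01' (no match yet)
Bit 8: prefix='011' -> emit 'k', reset
Bit 9: prefix='0' (no match yet)

Answer: 0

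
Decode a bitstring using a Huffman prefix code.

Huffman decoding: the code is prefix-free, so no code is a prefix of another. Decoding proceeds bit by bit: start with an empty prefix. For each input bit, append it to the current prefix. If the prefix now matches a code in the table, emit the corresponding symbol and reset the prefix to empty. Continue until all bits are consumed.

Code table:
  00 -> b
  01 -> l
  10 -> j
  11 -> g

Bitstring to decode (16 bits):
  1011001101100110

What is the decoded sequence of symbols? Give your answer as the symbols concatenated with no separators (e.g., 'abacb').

Answer: jgbgljlj

Derivation:
Bit 0: prefix='1' (no match yet)
Bit 1: prefix='10' -> emit 'j', reset
Bit 2: prefix='1' (no match yet)
Bit 3: prefix='11' -> emit 'g', reset
Bit 4: prefix='0' (no match yet)
Bit 5: prefix='00' -> emit 'b', reset
Bit 6: prefix='1' (no match yet)
Bit 7: prefix='11' -> emit 'g', reset
Bit 8: prefix='0' (no match yet)
Bit 9: prefix='01' -> emit 'l', reset
Bit 10: prefix='1' (no match yet)
Bit 11: prefix='10' -> emit 'j', reset
Bit 12: prefix='0' (no match yet)
Bit 13: prefix='01' -> emit 'l', reset
Bit 14: prefix='1' (no match yet)
Bit 15: prefix='10' -> emit 'j', reset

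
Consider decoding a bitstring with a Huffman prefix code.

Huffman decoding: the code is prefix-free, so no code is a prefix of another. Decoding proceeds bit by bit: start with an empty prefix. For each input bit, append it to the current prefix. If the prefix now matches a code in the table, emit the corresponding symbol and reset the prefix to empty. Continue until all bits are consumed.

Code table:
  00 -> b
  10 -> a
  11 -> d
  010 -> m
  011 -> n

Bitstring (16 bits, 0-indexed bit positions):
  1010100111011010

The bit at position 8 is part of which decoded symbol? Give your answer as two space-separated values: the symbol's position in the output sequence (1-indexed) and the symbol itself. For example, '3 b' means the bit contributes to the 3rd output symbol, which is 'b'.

Answer: 4 n

Derivation:
Bit 0: prefix='1' (no match yet)
Bit 1: prefix='10' -> emit 'a', reset
Bit 2: prefix='1' (no match yet)
Bit 3: prefix='10' -> emit 'a', reset
Bit 4: prefix='1' (no match yet)
Bit 5: prefix='10' -> emit 'a', reset
Bit 6: prefix='0' (no match yet)
Bit 7: prefix='01' (no match yet)
Bit 8: prefix='011' -> emit 'n', reset
Bit 9: prefix='1' (no match yet)
Bit 10: prefix='10' -> emit 'a', reset
Bit 11: prefix='1' (no match yet)
Bit 12: prefix='11' -> emit 'd', reset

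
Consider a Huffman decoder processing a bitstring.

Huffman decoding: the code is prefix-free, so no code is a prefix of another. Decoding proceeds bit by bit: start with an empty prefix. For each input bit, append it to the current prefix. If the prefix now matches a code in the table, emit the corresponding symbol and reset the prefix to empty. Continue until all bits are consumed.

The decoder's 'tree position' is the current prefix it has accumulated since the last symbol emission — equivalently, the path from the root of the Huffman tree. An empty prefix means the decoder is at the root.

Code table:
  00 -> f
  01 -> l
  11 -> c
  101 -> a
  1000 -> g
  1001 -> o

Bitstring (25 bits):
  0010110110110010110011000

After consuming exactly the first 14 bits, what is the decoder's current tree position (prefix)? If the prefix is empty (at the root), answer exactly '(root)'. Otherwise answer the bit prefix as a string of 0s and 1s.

Bit 0: prefix='0' (no match yet)
Bit 1: prefix='00' -> emit 'f', reset
Bit 2: prefix='1' (no match yet)
Bit 3: prefix='10' (no match yet)
Bit 4: prefix='101' -> emit 'a', reset
Bit 5: prefix='1' (no match yet)
Bit 6: prefix='10' (no match yet)
Bit 7: prefix='101' -> emit 'a', reset
Bit 8: prefix='1' (no match yet)
Bit 9: prefix='10' (no match yet)
Bit 10: prefix='101' -> emit 'a', reset
Bit 11: prefix='1' (no match yet)
Bit 12: prefix='10' (no match yet)
Bit 13: prefix='100' (no match yet)

Answer: 100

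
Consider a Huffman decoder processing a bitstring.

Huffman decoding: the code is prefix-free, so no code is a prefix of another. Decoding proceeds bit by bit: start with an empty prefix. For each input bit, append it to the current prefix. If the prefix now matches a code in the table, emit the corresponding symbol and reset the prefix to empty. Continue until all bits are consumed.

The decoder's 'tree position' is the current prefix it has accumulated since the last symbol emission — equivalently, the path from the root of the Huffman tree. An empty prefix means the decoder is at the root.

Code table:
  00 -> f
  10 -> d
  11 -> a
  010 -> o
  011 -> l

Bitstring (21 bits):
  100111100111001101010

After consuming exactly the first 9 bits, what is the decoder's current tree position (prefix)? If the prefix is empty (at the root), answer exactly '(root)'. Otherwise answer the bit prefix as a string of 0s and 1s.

Answer: (root)

Derivation:
Bit 0: prefix='1' (no match yet)
Bit 1: prefix='10' -> emit 'd', reset
Bit 2: prefix='0' (no match yet)
Bit 3: prefix='01' (no match yet)
Bit 4: prefix='011' -> emit 'l', reset
Bit 5: prefix='1' (no match yet)
Bit 6: prefix='11' -> emit 'a', reset
Bit 7: prefix='0' (no match yet)
Bit 8: prefix='00' -> emit 'f', reset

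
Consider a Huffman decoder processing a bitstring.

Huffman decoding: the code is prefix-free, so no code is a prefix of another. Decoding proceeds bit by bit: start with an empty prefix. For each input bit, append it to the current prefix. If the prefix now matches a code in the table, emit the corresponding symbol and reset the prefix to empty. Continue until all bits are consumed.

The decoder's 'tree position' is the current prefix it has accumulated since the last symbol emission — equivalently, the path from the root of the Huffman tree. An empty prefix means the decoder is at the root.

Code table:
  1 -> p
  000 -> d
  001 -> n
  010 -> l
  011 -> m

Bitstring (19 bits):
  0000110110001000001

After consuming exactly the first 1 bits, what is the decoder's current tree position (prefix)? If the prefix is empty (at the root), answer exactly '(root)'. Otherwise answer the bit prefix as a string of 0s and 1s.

Bit 0: prefix='0' (no match yet)

Answer: 0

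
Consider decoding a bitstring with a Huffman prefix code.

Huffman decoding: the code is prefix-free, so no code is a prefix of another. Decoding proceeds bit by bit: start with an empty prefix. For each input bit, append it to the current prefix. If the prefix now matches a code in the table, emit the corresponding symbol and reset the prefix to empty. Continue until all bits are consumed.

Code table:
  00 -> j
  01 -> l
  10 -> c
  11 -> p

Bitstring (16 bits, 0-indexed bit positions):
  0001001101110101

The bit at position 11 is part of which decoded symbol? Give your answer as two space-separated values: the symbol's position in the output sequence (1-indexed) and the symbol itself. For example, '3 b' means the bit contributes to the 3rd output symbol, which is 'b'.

Bit 0: prefix='0' (no match yet)
Bit 1: prefix='00' -> emit 'j', reset
Bit 2: prefix='0' (no match yet)
Bit 3: prefix='01' -> emit 'l', reset
Bit 4: prefix='0' (no match yet)
Bit 5: prefix='00' -> emit 'j', reset
Bit 6: prefix='1' (no match yet)
Bit 7: prefix='11' -> emit 'p', reset
Bit 8: prefix='0' (no match yet)
Bit 9: prefix='01' -> emit 'l', reset
Bit 10: prefix='1' (no match yet)
Bit 11: prefix='11' -> emit 'p', reset
Bit 12: prefix='0' (no match yet)
Bit 13: prefix='01' -> emit 'l', reset
Bit 14: prefix='0' (no match yet)
Bit 15: prefix='01' -> emit 'l', reset

Answer: 6 p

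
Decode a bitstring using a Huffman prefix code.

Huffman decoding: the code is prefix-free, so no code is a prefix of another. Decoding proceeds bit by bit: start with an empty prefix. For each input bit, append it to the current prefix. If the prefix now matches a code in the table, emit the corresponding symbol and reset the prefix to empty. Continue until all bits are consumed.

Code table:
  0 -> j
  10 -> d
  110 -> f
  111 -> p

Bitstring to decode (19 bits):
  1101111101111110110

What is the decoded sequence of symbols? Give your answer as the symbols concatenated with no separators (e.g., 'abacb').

Answer: fpfppjf

Derivation:
Bit 0: prefix='1' (no match yet)
Bit 1: prefix='11' (no match yet)
Bit 2: prefix='110' -> emit 'f', reset
Bit 3: prefix='1' (no match yet)
Bit 4: prefix='11' (no match yet)
Bit 5: prefix='111' -> emit 'p', reset
Bit 6: prefix='1' (no match yet)
Bit 7: prefix='11' (no match yet)
Bit 8: prefix='110' -> emit 'f', reset
Bit 9: prefix='1' (no match yet)
Bit 10: prefix='11' (no match yet)
Bit 11: prefix='111' -> emit 'p', reset
Bit 12: prefix='1' (no match yet)
Bit 13: prefix='11' (no match yet)
Bit 14: prefix='111' -> emit 'p', reset
Bit 15: prefix='0' -> emit 'j', reset
Bit 16: prefix='1' (no match yet)
Bit 17: prefix='11' (no match yet)
Bit 18: prefix='110' -> emit 'f', reset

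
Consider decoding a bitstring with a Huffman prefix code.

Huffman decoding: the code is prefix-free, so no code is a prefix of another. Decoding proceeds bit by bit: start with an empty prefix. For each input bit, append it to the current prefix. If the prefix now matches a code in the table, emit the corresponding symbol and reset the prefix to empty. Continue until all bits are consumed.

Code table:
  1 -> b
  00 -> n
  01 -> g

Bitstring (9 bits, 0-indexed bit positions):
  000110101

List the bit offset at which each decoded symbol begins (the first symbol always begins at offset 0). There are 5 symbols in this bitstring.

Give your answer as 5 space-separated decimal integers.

Answer: 0 2 4 5 7

Derivation:
Bit 0: prefix='0' (no match yet)
Bit 1: prefix='00' -> emit 'n', reset
Bit 2: prefix='0' (no match yet)
Bit 3: prefix='01' -> emit 'g', reset
Bit 4: prefix='1' -> emit 'b', reset
Bit 5: prefix='0' (no match yet)
Bit 6: prefix='01' -> emit 'g', reset
Bit 7: prefix='0' (no match yet)
Bit 8: prefix='01' -> emit 'g', reset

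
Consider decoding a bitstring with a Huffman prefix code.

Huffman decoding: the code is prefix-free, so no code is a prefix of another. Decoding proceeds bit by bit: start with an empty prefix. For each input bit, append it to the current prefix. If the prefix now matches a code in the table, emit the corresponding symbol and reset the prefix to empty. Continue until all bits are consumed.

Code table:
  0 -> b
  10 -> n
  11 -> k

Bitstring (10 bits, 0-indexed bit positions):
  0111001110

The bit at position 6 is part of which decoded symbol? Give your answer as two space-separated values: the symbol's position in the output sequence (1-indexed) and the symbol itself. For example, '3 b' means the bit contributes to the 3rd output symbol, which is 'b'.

Answer: 5 k

Derivation:
Bit 0: prefix='0' -> emit 'b', reset
Bit 1: prefix='1' (no match yet)
Bit 2: prefix='11' -> emit 'k', reset
Bit 3: prefix='1' (no match yet)
Bit 4: prefix='10' -> emit 'n', reset
Bit 5: prefix='0' -> emit 'b', reset
Bit 6: prefix='1' (no match yet)
Bit 7: prefix='11' -> emit 'k', reset
Bit 8: prefix='1' (no match yet)
Bit 9: prefix='10' -> emit 'n', reset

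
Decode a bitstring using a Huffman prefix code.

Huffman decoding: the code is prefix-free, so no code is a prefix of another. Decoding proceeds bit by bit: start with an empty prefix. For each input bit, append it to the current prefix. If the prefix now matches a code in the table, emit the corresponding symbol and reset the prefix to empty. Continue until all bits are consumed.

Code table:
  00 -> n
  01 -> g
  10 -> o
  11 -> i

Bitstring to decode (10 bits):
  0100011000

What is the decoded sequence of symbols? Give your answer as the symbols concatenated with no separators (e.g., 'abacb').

Bit 0: prefix='0' (no match yet)
Bit 1: prefix='01' -> emit 'g', reset
Bit 2: prefix='0' (no match yet)
Bit 3: prefix='00' -> emit 'n', reset
Bit 4: prefix='0' (no match yet)
Bit 5: prefix='01' -> emit 'g', reset
Bit 6: prefix='1' (no match yet)
Bit 7: prefix='10' -> emit 'o', reset
Bit 8: prefix='0' (no match yet)
Bit 9: prefix='00' -> emit 'n', reset

Answer: gngon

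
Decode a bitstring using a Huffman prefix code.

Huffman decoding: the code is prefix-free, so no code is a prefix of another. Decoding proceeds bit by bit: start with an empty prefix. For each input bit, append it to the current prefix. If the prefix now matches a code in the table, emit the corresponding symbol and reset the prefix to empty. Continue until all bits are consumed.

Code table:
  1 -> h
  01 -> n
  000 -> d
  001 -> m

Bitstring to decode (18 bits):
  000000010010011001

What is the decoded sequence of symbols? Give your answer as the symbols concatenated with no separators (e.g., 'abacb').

Bit 0: prefix='0' (no match yet)
Bit 1: prefix='00' (no match yet)
Bit 2: prefix='000' -> emit 'd', reset
Bit 3: prefix='0' (no match yet)
Bit 4: prefix='00' (no match yet)
Bit 5: prefix='000' -> emit 'd', reset
Bit 6: prefix='0' (no match yet)
Bit 7: prefix='01' -> emit 'n', reset
Bit 8: prefix='0' (no match yet)
Bit 9: prefix='00' (no match yet)
Bit 10: prefix='001' -> emit 'm', reset
Bit 11: prefix='0' (no match yet)
Bit 12: prefix='00' (no match yet)
Bit 13: prefix='001' -> emit 'm', reset
Bit 14: prefix='1' -> emit 'h', reset
Bit 15: prefix='0' (no match yet)
Bit 16: prefix='00' (no match yet)
Bit 17: prefix='001' -> emit 'm', reset

Answer: ddnmmhm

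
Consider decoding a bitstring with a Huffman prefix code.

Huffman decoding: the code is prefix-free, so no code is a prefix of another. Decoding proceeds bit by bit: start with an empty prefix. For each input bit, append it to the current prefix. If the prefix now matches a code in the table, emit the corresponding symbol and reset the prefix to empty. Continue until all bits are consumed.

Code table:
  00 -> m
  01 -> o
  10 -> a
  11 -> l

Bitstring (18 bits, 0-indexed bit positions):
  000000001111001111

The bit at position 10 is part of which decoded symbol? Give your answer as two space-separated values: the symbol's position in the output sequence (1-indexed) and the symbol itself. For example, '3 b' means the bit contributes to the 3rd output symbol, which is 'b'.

Answer: 6 l

Derivation:
Bit 0: prefix='0' (no match yet)
Bit 1: prefix='00' -> emit 'm', reset
Bit 2: prefix='0' (no match yet)
Bit 3: prefix='00' -> emit 'm', reset
Bit 4: prefix='0' (no match yet)
Bit 5: prefix='00' -> emit 'm', reset
Bit 6: prefix='0' (no match yet)
Bit 7: prefix='00' -> emit 'm', reset
Bit 8: prefix='1' (no match yet)
Bit 9: prefix='11' -> emit 'l', reset
Bit 10: prefix='1' (no match yet)
Bit 11: prefix='11' -> emit 'l', reset
Bit 12: prefix='0' (no match yet)
Bit 13: prefix='00' -> emit 'm', reset
Bit 14: prefix='1' (no match yet)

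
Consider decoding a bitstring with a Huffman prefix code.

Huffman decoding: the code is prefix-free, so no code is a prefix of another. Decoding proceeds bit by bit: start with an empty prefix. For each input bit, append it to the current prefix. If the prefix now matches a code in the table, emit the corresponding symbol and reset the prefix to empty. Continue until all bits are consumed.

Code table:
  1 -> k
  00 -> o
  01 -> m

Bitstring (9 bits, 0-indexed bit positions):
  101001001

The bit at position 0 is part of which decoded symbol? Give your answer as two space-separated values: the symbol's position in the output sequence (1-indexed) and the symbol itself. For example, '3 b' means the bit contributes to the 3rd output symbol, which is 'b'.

Answer: 1 k

Derivation:
Bit 0: prefix='1' -> emit 'k', reset
Bit 1: prefix='0' (no match yet)
Bit 2: prefix='01' -> emit 'm', reset
Bit 3: prefix='0' (no match yet)
Bit 4: prefix='00' -> emit 'o', reset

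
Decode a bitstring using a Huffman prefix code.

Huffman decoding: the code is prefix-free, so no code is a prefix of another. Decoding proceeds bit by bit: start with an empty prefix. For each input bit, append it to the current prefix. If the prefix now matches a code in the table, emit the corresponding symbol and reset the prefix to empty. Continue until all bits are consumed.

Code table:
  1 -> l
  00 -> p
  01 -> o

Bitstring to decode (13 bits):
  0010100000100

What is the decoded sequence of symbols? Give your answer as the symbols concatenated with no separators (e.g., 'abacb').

Bit 0: prefix='0' (no match yet)
Bit 1: prefix='00' -> emit 'p', reset
Bit 2: prefix='1' -> emit 'l', reset
Bit 3: prefix='0' (no match yet)
Bit 4: prefix='01' -> emit 'o', reset
Bit 5: prefix='0' (no match yet)
Bit 6: prefix='00' -> emit 'p', reset
Bit 7: prefix='0' (no match yet)
Bit 8: prefix='00' -> emit 'p', reset
Bit 9: prefix='0' (no match yet)
Bit 10: prefix='01' -> emit 'o', reset
Bit 11: prefix='0' (no match yet)
Bit 12: prefix='00' -> emit 'p', reset

Answer: ploppop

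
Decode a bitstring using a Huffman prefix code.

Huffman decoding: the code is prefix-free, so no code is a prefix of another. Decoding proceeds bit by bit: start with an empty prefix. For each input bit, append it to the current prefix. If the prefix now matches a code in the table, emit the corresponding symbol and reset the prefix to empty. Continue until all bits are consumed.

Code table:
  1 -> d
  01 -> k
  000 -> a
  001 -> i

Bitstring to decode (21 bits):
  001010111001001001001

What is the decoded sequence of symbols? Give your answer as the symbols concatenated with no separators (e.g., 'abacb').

Bit 0: prefix='0' (no match yet)
Bit 1: prefix='00' (no match yet)
Bit 2: prefix='001' -> emit 'i', reset
Bit 3: prefix='0' (no match yet)
Bit 4: prefix='01' -> emit 'k', reset
Bit 5: prefix='0' (no match yet)
Bit 6: prefix='01' -> emit 'k', reset
Bit 7: prefix='1' -> emit 'd', reset
Bit 8: prefix='1' -> emit 'd', reset
Bit 9: prefix='0' (no match yet)
Bit 10: prefix='00' (no match yet)
Bit 11: prefix='001' -> emit 'i', reset
Bit 12: prefix='0' (no match yet)
Bit 13: prefix='00' (no match yet)
Bit 14: prefix='001' -> emit 'i', reset
Bit 15: prefix='0' (no match yet)
Bit 16: prefix='00' (no match yet)
Bit 17: prefix='001' -> emit 'i', reset
Bit 18: prefix='0' (no match yet)
Bit 19: prefix='00' (no match yet)
Bit 20: prefix='001' -> emit 'i', reset

Answer: ikkddiiii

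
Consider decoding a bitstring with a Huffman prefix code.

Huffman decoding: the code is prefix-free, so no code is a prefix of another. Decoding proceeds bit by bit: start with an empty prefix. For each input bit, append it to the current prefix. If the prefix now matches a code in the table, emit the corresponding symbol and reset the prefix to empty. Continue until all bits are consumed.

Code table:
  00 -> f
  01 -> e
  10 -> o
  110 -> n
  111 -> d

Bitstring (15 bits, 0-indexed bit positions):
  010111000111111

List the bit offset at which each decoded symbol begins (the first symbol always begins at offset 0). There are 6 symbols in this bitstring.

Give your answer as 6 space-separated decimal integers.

Answer: 0 2 4 7 9 12

Derivation:
Bit 0: prefix='0' (no match yet)
Bit 1: prefix='01' -> emit 'e', reset
Bit 2: prefix='0' (no match yet)
Bit 3: prefix='01' -> emit 'e', reset
Bit 4: prefix='1' (no match yet)
Bit 5: prefix='11' (no match yet)
Bit 6: prefix='110' -> emit 'n', reset
Bit 7: prefix='0' (no match yet)
Bit 8: prefix='00' -> emit 'f', reset
Bit 9: prefix='1' (no match yet)
Bit 10: prefix='11' (no match yet)
Bit 11: prefix='111' -> emit 'd', reset
Bit 12: prefix='1' (no match yet)
Bit 13: prefix='11' (no match yet)
Bit 14: prefix='111' -> emit 'd', reset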